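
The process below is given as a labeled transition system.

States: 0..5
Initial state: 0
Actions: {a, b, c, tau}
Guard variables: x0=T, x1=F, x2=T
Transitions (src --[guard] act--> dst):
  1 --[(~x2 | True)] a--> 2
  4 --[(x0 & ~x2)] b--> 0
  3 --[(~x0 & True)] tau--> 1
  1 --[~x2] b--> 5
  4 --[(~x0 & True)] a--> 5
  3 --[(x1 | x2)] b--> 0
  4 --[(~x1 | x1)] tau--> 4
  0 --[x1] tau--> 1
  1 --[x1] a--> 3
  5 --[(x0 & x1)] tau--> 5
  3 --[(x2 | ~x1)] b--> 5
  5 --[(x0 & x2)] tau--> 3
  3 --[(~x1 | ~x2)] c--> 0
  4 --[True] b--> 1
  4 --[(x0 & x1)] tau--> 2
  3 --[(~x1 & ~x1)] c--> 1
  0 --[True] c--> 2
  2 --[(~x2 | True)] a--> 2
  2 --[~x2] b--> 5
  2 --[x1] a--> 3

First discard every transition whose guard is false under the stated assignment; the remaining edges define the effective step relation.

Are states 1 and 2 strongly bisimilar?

Compute ~ classes (split until stable):
  π0 = {{0,1,2,3,4,5}}
  π1 = {{0},{1,2},{3},{4},{5}}
5 equivalence class(es) (converged in 2)
[1]={1,2}  [2]={1,2}

Answer: BISIMILAR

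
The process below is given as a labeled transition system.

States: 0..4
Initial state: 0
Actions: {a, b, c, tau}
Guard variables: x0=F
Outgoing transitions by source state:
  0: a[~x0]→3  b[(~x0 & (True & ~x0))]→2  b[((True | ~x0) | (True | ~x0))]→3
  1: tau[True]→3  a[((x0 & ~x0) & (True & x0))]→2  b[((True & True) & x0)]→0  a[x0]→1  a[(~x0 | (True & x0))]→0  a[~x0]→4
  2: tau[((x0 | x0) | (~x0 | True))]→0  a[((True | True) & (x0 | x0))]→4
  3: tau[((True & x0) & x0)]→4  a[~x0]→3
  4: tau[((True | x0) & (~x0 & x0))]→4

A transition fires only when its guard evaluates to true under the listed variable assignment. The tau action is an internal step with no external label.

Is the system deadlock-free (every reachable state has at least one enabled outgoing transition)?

Answer: DEADLOCK-FREE

Working:
Reachable = {0,2,3}
  0: a→3  b→2  b→3  [deg 3]
  2: tau→0  [deg 1]
  3: a→3  [deg 1]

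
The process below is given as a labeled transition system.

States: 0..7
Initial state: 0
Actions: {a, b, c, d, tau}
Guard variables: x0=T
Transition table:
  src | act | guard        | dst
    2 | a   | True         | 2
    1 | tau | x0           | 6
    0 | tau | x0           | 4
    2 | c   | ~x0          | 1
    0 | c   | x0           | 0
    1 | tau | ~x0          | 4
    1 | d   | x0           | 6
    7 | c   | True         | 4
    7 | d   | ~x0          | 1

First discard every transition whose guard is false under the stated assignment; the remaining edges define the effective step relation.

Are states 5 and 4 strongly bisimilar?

Answer: BISIMILAR

Trace:
Compute ~ classes (split until stable):
  P[0] = {{0,1,2,3,4,5,6,7}}
  P[1] = {{0},{1},{2},{3,4,5,6},{7}}
5 equivalence class(es) (converged in 2)
5∈{3,4,5,6}, 4∈{3,4,5,6}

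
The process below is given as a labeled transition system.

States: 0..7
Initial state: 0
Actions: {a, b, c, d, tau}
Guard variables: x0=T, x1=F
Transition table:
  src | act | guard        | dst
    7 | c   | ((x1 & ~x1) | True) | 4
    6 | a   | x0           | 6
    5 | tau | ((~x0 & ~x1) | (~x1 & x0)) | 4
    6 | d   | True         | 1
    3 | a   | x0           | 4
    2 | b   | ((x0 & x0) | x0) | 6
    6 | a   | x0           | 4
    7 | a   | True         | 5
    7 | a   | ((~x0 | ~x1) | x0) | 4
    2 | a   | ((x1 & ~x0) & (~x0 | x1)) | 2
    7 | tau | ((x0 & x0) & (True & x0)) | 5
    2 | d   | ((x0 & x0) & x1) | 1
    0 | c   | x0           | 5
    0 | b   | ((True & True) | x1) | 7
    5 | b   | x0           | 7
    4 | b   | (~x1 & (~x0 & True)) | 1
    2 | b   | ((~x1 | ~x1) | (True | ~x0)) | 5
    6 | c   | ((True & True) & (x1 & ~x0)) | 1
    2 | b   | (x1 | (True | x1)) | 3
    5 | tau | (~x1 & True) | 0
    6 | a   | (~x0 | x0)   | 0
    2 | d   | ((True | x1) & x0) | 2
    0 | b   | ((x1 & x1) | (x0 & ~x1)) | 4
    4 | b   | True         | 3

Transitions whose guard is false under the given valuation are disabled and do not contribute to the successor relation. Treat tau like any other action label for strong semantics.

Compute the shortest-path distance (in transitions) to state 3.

Breadth-first toward 3:
  L0 = {0}
  L1 = {4,5,7}
  L2 = {3}
3 enters at depth 2; path b·b

Answer: 2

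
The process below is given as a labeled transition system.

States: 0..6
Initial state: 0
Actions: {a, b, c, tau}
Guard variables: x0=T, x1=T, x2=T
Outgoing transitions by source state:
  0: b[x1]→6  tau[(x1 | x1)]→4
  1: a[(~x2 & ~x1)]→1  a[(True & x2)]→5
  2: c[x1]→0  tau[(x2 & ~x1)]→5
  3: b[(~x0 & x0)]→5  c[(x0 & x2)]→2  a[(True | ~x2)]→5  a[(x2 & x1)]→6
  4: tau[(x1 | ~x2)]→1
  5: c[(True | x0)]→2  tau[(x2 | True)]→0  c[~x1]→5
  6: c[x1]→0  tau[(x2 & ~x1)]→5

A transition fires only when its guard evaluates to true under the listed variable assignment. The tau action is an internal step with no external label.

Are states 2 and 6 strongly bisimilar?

Answer: BISIMILAR

Trace:
Refine partition for ~:
  round 0: {{0,1,2,3,4,5,6}}
  round 1: {{0},{1},{2,6},{3},{4},{5}}
Fixed point at round 2; 6 class(es).
[2]={2,6}  [6]={2,6}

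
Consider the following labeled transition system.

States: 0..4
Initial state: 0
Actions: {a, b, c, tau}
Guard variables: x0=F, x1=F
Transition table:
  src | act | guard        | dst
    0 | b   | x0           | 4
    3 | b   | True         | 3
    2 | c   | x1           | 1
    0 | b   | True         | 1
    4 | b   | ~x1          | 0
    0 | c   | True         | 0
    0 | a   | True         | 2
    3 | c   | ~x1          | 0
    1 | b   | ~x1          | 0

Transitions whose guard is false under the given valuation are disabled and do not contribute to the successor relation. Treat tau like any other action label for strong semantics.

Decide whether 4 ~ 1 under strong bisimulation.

Compute ~ classes (split until stable):
  round 0: {{0,1,2,3,4}}
  round 1: {{0},{1,4},{2},{3}}
stable after 2 split(s): 4 block(s)
class of 4: {1,4}; class of 1: {1,4}

Answer: BISIMILAR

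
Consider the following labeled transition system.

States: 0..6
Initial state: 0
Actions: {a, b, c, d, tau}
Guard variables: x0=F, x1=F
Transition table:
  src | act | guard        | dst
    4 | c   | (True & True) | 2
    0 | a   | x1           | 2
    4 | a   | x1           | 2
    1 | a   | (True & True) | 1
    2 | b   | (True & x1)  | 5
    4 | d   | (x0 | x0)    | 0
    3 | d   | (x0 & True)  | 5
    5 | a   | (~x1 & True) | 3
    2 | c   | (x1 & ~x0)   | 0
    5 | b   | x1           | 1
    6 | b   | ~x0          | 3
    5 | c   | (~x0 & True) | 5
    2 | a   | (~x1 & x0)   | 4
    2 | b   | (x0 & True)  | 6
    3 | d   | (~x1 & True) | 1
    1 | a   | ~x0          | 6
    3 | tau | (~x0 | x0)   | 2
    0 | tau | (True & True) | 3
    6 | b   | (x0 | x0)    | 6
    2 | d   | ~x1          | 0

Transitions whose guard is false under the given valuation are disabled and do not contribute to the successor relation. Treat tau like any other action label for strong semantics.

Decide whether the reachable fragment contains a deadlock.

Reachable = {0,1,2,3,6}
  0: tau→3  [1 out]
  1: a→1  a→6  [2 out]
  2: d→0  [1 out]
  3: d→1  tau→2  [2 out]
  6: b→3  [1 out]

Answer: DEADLOCK-FREE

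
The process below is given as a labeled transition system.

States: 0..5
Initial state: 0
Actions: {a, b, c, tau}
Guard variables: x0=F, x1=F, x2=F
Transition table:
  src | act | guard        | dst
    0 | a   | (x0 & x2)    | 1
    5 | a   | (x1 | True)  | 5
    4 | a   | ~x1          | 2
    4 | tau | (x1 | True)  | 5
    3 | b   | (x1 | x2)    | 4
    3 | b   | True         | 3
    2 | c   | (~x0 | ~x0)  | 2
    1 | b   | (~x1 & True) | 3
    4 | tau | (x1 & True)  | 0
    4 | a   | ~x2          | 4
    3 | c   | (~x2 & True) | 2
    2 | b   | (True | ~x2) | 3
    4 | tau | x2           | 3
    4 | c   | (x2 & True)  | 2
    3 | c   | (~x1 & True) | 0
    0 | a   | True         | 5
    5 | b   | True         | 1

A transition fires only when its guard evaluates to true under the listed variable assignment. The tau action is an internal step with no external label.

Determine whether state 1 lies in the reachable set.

Answer: REACHABLE

Analysis:
12 transition(s) survive guard evaluation.
Layer 0: {0}
Layer 1: {5}  total {0,5}
Layer 2: {1}  total {0,1,5}
Layer 3: {3}  total {0,1,3,5}
Layer 4: {2}  total {0,1,2,3,5}
Reachable = {0,1,2,3,5}
trace reaching 1: a·b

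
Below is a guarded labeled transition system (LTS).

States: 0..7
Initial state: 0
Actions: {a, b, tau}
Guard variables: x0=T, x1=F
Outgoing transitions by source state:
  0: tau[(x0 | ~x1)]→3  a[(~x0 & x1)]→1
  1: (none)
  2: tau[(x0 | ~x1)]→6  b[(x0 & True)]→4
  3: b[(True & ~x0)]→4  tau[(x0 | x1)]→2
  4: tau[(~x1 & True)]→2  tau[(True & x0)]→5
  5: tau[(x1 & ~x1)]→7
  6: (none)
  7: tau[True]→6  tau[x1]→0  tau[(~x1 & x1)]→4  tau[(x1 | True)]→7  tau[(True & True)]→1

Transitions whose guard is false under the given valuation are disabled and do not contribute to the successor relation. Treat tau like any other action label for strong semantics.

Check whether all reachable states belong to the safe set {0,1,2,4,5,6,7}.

Allowed set {0,1,2,4,5,6,7}
Reach set: {0,2,3,4,5,6}
  0: ✓
  2: ✓
  3: outside
  4: ✓
  5: ✓
  6: ✓
reach 3 via tau — violates

Answer: INVARIANT VIOLATED at state 3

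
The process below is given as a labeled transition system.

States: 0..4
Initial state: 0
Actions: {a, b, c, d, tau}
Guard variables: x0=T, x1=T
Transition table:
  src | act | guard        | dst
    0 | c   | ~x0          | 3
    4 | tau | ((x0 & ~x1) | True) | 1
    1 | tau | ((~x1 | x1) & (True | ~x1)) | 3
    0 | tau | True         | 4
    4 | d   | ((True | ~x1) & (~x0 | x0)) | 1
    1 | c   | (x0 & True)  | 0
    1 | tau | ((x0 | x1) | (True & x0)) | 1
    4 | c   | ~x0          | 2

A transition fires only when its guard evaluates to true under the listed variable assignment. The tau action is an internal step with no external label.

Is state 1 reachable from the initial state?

After dropping false guards: 6 live edges.
depth 0: {0}
depth 1: {4}  now seen {0,4}
depth 2: {1}  now seen {0,1,4}
depth 3: {3}  now seen {0,1,3,4}
Reach set: {0,1,3,4}
trace reaching 1: tau·tau

Answer: REACHABLE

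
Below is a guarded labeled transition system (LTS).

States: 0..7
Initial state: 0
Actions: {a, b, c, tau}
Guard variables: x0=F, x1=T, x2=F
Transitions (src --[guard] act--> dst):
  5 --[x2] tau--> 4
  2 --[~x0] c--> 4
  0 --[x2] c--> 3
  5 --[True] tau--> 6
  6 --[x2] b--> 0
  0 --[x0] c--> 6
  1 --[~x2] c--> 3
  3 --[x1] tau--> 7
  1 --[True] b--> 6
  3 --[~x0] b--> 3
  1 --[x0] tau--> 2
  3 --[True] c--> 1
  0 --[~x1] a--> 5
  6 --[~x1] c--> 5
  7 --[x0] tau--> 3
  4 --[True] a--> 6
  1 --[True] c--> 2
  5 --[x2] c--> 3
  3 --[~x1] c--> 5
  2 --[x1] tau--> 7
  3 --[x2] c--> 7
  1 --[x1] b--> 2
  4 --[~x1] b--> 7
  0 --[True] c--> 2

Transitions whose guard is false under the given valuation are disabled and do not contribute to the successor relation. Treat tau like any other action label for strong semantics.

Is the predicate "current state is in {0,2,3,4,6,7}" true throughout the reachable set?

Allowed set {0,2,3,4,6,7}
R = {0,2,4,6,7}
  0: ✓
  2: ✓
  4: ✓
  6: ✓
  7: ✓

Answer: INVARIANT HOLDS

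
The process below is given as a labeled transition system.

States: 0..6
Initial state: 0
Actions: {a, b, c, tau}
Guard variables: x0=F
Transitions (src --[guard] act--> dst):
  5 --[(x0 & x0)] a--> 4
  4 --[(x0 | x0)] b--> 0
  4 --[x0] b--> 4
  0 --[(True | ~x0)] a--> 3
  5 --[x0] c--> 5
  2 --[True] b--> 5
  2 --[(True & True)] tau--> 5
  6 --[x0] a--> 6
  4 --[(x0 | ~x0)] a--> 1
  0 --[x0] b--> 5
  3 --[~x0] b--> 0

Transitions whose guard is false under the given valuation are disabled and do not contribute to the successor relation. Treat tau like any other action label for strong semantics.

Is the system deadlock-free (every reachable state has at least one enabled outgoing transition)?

Reach set: {0,3}
  0: a→3  [deg 1]
  3: b→0  [deg 1]

Answer: DEADLOCK-FREE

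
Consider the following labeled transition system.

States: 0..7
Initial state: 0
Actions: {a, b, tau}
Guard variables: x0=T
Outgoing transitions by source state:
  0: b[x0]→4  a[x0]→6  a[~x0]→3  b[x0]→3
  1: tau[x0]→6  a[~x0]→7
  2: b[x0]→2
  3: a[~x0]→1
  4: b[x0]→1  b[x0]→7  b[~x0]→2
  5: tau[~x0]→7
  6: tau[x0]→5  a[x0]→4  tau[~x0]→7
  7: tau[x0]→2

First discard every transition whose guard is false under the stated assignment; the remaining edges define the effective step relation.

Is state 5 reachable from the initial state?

Answer: REACHABLE

Analysis:
After dropping false guards: 10 live edges.
L0 = {0}
L1 = {3,4,6}  cumulative {0,3,4,6}
L2 = {1,5,7}  cumulative {0,1,3,4,5,6,7}
L3 = {2}  cumulative {0,1,2,3,4,5,6,7}
Reachable = {0,1,2,3,4,5,6,7}
Path to 5: a·tau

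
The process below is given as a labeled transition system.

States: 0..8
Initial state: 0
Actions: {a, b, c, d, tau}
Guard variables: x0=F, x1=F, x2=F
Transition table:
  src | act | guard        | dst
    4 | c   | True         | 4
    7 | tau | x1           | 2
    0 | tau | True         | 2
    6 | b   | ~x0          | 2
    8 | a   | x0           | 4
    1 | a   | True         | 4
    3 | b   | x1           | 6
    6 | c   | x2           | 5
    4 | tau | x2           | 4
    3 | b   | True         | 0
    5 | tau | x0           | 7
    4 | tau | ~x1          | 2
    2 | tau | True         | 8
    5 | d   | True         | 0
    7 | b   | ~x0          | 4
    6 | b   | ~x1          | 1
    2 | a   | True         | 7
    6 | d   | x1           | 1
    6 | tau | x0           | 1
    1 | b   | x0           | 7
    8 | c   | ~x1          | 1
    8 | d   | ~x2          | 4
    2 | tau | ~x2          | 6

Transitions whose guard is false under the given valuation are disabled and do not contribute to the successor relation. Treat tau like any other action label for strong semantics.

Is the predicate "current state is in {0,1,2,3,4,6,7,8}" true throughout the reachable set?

Answer: INVARIANT HOLDS

Analysis:
Safe = {0,1,2,3,4,6,7,8}
Reachable = {0,1,2,4,6,7,8}
  0: safe
  1: safe
  2: safe
  4: safe
  6: safe
  7: safe
  8: safe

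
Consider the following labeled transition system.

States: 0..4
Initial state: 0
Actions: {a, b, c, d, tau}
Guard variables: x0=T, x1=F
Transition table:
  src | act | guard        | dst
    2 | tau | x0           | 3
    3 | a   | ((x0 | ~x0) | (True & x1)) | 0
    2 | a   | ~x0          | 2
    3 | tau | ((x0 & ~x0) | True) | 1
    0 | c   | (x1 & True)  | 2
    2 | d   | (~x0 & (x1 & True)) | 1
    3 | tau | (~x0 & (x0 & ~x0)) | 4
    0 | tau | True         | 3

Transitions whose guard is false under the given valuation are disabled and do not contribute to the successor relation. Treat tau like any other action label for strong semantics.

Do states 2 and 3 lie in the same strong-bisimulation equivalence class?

Bisimulation quotient by refinement:
  P[0] = {{0,1,2,3,4}}
  P[1] = {{0,2},{1,4},{3}}
stable after 2 split(s): 3 block(s)
2∈{0,2}, 3∈{3}

Answer: NOT BISIMILAR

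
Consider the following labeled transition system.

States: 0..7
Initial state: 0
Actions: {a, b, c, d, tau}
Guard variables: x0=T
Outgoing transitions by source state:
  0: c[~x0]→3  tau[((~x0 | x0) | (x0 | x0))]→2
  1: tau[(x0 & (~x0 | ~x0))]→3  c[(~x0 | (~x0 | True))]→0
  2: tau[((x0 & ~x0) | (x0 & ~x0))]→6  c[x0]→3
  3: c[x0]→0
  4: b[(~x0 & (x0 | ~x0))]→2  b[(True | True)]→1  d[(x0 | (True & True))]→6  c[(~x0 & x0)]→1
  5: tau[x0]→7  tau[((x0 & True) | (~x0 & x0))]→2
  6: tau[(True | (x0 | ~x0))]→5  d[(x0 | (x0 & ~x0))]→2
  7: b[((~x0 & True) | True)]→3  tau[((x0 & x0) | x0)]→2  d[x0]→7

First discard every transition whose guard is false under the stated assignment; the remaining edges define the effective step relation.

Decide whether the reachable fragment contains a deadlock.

Reachable = {0,2,3}
  0: tau→2  [deg 1]
  2: c→3  [deg 1]
  3: c→0  [deg 1]

Answer: DEADLOCK-FREE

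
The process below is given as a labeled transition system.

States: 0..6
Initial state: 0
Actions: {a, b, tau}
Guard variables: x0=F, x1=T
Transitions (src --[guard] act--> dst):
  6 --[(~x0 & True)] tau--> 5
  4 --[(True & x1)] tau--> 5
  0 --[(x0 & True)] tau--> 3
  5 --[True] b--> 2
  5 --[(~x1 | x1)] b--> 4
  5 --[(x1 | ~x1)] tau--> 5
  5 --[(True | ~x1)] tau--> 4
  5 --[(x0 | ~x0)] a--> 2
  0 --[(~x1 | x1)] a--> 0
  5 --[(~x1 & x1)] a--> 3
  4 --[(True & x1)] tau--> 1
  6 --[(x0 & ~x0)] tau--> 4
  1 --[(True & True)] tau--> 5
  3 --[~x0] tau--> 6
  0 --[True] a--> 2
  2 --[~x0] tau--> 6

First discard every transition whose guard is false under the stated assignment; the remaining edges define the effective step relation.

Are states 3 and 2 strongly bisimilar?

Bisimulation quotient by refinement:
  P[0] = {{0,1,2,3,4,5,6}}
  P[1] = {{0},{1,2,3,4,6},{5}}
  P[2] = {{0},{1,6},{2,3},{4},{5}}
Fixed point at round 3; 5 class(es).
class of 3: {2,3}; class of 2: {2,3}

Answer: BISIMILAR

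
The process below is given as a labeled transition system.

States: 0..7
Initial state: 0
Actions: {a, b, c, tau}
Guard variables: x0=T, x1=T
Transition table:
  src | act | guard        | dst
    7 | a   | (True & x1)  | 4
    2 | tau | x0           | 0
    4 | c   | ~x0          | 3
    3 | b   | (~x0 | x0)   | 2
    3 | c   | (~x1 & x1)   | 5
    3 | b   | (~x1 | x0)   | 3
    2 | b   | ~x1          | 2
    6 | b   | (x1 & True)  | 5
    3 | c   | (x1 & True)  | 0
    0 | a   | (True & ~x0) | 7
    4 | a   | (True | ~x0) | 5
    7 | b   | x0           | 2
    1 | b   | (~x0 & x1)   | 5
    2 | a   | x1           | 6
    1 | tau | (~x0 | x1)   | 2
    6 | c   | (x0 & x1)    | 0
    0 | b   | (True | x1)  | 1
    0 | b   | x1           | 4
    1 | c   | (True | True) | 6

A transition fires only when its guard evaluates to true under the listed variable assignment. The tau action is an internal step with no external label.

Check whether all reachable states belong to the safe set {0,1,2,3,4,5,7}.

Allowed set {0,1,2,3,4,5,7}
Reach set: {0,1,2,4,5,6}
  0: ok
  1: ok
  2: ok
  4: ok
  5: ok
  6: outside
counterexample path to 6: b·c

Answer: INVARIANT VIOLATED at state 6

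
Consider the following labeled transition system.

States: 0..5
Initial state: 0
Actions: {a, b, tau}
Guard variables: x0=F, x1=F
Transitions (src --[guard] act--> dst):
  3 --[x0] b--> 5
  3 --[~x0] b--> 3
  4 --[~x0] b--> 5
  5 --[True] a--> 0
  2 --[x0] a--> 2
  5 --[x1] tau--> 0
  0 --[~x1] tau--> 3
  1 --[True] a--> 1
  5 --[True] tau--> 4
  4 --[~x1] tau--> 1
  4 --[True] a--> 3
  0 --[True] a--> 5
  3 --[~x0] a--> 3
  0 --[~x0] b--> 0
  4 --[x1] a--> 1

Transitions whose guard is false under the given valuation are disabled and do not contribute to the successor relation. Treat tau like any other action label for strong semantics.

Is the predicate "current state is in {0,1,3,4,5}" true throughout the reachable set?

Answer: INVARIANT HOLDS

Analysis:
Safe = {0,1,3,4,5}
Reachable = {0,1,3,4,5}
  0: ok
  1: ok
  3: ok
  4: ok
  5: ok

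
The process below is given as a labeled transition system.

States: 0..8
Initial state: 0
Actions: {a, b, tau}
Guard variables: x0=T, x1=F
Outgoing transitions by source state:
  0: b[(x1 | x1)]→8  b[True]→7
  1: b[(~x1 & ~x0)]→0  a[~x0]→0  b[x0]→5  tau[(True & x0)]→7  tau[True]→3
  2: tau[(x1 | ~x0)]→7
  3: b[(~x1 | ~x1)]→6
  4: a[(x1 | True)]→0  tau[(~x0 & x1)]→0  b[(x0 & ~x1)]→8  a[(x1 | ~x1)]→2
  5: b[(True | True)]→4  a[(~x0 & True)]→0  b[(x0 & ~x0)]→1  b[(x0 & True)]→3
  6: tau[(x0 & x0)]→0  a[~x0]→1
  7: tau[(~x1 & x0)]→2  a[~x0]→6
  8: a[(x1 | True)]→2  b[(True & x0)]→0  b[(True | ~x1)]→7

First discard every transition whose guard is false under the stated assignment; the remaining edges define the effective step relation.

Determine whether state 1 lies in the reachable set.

Answer: UNREACHABLE

Trace:
After dropping false guards: 15 live edges.
Layer 0: {0}
Layer 1: {7}  now seen {0,7}
Layer 2: {2}  now seen {0,2,7}
R = {0,2,7}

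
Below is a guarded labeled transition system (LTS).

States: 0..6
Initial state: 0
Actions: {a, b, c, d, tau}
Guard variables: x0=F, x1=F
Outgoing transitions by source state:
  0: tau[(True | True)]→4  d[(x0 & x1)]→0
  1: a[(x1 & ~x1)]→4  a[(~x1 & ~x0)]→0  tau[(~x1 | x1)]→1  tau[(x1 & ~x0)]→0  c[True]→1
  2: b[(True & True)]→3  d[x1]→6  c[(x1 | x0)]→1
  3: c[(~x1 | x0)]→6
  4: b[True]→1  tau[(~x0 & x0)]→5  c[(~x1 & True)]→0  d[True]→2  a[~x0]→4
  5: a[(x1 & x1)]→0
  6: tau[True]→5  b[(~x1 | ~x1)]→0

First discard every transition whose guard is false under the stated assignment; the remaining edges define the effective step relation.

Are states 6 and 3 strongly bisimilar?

Answer: NOT BISIMILAR

Analysis:
Compute ~ classes (split until stable):
  round 0: {{0,1,2,3,4,5,6}}
  round 1: {{0},{1},{2},{3},{4},{5},{6}}
stable after 2 split(s): 7 block(s)
6∈{6}, 3∈{3}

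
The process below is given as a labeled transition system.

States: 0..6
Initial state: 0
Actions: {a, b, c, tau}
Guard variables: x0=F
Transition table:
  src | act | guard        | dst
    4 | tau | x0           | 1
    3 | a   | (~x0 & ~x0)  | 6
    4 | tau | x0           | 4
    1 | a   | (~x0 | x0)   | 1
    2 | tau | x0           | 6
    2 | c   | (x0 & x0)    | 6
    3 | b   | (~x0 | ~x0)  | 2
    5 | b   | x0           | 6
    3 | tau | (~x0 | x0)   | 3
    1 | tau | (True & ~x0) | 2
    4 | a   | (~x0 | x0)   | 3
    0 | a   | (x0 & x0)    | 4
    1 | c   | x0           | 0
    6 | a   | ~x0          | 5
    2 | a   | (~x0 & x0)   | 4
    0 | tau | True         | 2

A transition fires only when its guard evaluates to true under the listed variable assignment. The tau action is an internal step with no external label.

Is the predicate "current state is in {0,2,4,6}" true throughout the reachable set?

Inv-set: {0,2,4,6}
Reach set: {0,2}
  0: safe
  2: safe

Answer: INVARIANT HOLDS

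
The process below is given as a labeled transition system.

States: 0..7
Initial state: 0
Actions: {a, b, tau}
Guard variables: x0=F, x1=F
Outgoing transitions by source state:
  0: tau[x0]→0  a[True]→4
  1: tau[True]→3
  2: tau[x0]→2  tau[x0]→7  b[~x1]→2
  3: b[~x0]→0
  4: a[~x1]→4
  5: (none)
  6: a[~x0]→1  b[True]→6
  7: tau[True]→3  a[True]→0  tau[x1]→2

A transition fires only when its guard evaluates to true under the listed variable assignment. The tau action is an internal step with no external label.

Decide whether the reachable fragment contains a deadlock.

Answer: DEADLOCK-FREE

Trace:
Reach set: {0,4}
  0: a→4  [1 exit(s)]
  4: a→4  [1 exit(s)]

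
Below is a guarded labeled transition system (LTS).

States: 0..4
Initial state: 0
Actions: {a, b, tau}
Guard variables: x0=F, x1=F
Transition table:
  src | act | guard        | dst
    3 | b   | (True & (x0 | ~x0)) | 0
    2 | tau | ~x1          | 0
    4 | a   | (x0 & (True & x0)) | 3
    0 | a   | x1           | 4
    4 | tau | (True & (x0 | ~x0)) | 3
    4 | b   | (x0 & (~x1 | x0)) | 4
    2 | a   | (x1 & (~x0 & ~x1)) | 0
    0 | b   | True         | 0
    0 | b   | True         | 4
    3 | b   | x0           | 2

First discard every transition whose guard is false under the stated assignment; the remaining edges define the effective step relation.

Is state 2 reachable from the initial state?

Guard filter leaves 5 enabled edge(s).
L0 = {0}
L1 = {4}  total {0,4}
L2 = {3}  total {0,3,4}
Reach set: {0,3,4}

Answer: UNREACHABLE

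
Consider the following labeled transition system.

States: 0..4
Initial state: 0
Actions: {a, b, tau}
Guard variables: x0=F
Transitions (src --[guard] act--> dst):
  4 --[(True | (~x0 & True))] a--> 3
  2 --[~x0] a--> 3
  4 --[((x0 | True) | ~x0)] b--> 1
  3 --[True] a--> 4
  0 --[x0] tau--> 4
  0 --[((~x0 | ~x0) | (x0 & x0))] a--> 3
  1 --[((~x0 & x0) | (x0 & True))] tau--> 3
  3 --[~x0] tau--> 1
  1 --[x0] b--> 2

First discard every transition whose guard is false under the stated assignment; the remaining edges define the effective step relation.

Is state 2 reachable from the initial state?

Answer: UNREACHABLE

Analysis:
Guard filter leaves 6 enabled edge(s).
depth 0: {0}
depth 1: {3}  cumulative {0,3}
depth 2: {1,4}  cumulative {0,1,3,4}
Reachable = {0,1,3,4}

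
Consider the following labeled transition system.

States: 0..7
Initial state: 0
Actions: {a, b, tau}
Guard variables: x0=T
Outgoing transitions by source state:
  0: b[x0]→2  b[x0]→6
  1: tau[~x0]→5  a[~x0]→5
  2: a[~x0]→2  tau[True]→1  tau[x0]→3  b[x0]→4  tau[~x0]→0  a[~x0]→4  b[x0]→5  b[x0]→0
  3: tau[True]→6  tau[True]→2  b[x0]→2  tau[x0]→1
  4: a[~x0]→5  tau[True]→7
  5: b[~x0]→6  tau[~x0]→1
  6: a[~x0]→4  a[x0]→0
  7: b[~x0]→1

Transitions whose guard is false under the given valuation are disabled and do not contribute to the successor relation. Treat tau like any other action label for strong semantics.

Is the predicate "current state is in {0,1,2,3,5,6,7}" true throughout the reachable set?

Answer: INVARIANT VIOLATED at state 4

Working:
Safe = {0,1,2,3,5,6,7}
Reachable = {0,1,2,3,4,5,6,7}
  0: ok
  1: ok
  2: ok
  3: ok
  4: VIOLATES
  5: ok
  6: ok
  7: ok
reach 4 via b·b — violates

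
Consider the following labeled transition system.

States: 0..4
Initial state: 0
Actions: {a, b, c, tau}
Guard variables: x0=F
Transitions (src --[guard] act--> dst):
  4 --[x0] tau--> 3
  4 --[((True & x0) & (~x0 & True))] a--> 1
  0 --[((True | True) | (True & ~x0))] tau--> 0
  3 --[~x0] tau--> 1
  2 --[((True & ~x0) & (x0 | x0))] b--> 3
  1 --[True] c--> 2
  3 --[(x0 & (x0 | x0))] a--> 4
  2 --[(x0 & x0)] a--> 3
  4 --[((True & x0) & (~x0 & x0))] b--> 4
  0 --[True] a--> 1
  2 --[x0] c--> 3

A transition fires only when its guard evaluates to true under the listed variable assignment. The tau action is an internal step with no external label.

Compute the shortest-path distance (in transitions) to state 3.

BFS to 3:
  depth 0: {0}
  depth 1: {1}
  depth 2: {2}
3 never appears.

Answer: UNREACHABLE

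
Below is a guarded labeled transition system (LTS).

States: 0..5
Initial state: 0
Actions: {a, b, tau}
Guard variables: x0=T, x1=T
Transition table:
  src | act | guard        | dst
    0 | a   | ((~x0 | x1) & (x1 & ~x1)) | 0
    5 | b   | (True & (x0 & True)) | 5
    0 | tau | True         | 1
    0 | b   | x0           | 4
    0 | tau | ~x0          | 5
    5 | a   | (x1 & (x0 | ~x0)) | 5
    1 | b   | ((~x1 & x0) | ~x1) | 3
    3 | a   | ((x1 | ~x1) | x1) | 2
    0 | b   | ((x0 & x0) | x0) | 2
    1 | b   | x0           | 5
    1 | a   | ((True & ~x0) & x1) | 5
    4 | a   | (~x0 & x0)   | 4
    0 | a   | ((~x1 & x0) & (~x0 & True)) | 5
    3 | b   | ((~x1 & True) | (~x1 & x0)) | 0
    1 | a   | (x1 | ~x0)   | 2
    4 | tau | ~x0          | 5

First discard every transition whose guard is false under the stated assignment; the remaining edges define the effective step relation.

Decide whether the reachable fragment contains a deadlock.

Reach set: {0,1,2,4,5}
  0: b→2  b→4  tau→1  [deg 3]
  1: a→2  b→5  [deg 2]
  2: ∅  [deadlock]
  4: ∅  [deadlock]
  5: a→5  b→5  [deg 2]
witness 2: b

Answer: DEADLOCK at state 2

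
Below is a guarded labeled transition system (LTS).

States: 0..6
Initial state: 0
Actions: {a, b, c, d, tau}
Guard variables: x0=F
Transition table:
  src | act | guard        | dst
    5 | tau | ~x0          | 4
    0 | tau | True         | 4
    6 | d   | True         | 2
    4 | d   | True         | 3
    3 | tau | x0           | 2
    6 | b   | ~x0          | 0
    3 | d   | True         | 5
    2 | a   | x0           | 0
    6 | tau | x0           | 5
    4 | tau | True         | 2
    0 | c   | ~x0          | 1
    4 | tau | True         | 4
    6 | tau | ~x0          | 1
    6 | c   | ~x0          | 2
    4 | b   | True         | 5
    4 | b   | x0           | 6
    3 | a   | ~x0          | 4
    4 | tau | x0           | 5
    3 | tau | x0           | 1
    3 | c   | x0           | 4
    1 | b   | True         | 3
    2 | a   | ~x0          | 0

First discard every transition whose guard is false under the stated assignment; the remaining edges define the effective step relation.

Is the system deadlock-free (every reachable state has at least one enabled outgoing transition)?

Answer: DEADLOCK-FREE

Working:
R = {0,1,2,3,4,5}
  0: c→1  tau→4  [2 out]
  1: b→3  [1 out]
  2: a→0  [1 out]
  3: a→4  d→5  [2 out]
  4: b→5  d→3  tau→2  tau→4  [4 out]
  5: tau→4  [1 out]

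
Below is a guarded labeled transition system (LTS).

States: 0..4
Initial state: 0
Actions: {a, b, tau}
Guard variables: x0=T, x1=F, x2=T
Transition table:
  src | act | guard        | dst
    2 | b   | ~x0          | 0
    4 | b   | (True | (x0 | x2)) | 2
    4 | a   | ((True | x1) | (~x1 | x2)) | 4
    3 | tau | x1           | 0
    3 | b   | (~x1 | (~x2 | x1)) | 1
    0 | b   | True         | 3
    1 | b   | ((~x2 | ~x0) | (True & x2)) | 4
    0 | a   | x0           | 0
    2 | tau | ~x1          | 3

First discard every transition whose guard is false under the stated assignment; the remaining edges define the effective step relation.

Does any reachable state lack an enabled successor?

Reach set: {0,1,2,3,4}
  0: a→0  b→3  [2 out]
  1: b→4  [1 out]
  2: tau→3  [1 out]
  3: b→1  [1 out]
  4: a→4  b→2  [2 out]

Answer: DEADLOCK-FREE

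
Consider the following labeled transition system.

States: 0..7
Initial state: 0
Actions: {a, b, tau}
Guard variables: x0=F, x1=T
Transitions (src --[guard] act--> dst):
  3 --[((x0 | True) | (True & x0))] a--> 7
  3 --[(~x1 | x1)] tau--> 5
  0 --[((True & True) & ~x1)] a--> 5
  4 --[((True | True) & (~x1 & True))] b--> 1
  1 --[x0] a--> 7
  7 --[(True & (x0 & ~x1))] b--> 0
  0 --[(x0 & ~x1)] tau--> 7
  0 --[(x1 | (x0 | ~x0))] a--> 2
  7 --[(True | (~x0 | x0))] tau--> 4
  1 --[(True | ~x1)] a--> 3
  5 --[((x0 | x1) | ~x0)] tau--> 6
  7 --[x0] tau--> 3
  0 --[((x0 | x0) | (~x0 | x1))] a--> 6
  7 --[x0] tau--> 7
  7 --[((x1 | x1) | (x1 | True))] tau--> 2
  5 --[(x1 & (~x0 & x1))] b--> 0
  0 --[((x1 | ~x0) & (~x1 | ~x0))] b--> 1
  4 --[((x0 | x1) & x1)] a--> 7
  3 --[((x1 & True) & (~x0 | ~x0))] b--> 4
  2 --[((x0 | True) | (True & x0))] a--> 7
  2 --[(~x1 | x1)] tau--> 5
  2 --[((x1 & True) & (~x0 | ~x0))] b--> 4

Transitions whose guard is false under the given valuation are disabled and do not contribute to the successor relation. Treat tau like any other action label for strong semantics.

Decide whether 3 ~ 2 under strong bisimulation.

Answer: BISIMILAR

Trace:
Bisimulation quotient by refinement:
  π0 = {{0,1,2,3,4,5,6,7}}
  π1 = {{0},{1,4},{2,3},{5},{6},{7}}
  π2 = {{0},{1},{2,3},{4},{5},{6},{7}}
Fixed point at round 3; 7 class(es).
[3]={2,3}  [2]={2,3}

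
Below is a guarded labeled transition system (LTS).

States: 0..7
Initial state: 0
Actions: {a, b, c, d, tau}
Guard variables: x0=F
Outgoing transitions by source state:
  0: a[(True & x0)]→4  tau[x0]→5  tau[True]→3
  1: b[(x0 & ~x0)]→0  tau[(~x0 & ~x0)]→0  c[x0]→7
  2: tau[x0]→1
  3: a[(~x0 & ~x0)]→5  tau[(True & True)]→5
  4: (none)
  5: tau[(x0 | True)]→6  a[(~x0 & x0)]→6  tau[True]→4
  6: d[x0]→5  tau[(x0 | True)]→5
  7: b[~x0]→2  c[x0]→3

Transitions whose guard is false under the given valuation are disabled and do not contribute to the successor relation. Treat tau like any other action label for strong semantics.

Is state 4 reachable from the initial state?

After dropping false guards: 8 live edges.
Layer 0: {0}
Layer 1: {3}  cumulative {0,3}
Layer 2: {5}  cumulative {0,3,5}
Layer 3: {4,6}  cumulative {0,3,4,5,6}
Reach set: {0,3,4,5,6}
witness 4: tau·a·tau

Answer: REACHABLE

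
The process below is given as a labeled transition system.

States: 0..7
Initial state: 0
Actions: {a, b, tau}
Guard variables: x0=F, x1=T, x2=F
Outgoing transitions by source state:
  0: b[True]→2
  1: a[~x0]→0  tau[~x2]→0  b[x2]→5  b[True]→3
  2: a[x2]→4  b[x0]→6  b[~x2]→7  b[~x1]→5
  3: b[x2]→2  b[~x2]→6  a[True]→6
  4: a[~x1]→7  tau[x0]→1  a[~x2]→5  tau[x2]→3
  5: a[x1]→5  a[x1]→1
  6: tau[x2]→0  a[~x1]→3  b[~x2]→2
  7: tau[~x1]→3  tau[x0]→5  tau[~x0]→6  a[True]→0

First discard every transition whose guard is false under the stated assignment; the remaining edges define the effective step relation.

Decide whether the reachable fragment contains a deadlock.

Reach set: {0,2,6,7}
  0: b→2  [deg 1]
  2: b→7  [deg 1]
  6: b→2  [deg 1]
  7: a→0  tau→6  [deg 2]

Answer: DEADLOCK-FREE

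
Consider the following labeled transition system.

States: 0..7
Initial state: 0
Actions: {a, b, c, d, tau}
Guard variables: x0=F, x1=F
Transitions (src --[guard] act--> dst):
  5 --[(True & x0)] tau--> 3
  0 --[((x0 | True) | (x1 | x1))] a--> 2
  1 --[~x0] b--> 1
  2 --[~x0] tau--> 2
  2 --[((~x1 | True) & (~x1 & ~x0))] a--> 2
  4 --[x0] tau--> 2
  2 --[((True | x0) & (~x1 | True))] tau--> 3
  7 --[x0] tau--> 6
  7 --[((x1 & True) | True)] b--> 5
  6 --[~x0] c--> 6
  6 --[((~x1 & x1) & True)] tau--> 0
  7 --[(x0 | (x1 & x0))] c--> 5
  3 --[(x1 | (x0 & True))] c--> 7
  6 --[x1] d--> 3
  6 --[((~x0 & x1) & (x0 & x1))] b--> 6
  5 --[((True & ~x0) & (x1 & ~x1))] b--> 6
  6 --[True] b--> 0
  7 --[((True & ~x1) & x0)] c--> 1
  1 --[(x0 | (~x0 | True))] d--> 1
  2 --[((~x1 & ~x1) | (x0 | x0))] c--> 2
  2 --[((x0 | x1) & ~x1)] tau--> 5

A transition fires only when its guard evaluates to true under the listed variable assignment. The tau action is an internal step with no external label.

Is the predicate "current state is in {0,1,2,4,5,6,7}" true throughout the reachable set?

Inv-set: {0,1,2,4,5,6,7}
R = {0,2,3}
  0: ✓
  2: ✓
  3: ✗ unsafe
counterexample path to 3: a·tau

Answer: INVARIANT VIOLATED at state 3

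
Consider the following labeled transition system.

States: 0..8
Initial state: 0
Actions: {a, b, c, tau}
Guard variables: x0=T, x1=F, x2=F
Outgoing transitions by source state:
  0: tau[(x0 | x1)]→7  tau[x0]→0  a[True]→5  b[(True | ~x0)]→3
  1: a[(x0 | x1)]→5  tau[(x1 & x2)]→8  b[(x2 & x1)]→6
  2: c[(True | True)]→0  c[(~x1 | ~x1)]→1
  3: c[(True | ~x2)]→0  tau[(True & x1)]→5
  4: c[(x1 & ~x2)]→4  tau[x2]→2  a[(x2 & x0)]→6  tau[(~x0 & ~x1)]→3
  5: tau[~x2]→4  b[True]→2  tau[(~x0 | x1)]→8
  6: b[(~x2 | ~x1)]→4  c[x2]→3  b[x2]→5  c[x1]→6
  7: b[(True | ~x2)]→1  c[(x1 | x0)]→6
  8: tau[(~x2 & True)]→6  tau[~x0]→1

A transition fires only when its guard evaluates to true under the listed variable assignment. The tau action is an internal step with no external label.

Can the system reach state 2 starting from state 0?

14 transition(s) survive guard evaluation.
L0 = {0}
L1 = {3,5,7}  now seen {0,3,5,7}
L2 = {1,2,4,6}  now seen {0,1,2,3,4,5,6,7}
R = {0,1,2,3,4,5,6,7}
witness 2: a·b

Answer: REACHABLE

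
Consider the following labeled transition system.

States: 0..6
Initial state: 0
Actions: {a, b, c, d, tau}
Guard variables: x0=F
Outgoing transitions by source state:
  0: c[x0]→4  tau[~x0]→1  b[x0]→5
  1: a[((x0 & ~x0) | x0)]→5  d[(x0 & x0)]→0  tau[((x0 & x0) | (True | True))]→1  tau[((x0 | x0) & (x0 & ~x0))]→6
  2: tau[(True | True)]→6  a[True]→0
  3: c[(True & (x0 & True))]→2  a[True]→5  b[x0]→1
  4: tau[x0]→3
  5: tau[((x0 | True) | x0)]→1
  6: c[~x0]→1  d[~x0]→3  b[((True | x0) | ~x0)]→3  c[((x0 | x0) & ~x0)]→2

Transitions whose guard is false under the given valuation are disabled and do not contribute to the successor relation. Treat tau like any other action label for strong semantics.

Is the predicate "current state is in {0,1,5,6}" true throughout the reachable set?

Answer: INVARIANT HOLDS

Trace:
Safe = {0,1,5,6}
Reachable = {0,1}
  0: safe
  1: safe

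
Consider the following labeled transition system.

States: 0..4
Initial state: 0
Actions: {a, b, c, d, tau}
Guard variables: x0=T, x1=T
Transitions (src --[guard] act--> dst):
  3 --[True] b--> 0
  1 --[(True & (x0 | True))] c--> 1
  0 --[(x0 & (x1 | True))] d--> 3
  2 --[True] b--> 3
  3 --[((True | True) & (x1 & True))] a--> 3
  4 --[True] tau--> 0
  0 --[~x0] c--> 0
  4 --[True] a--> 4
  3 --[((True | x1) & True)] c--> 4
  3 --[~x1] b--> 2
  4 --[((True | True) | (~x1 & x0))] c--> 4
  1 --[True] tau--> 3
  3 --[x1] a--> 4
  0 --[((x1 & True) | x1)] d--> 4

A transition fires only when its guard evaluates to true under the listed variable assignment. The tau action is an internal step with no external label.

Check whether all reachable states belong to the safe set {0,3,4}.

Safe = {0,3,4}
Reach set: {0,3,4}
  0: ✓
  3: ✓
  4: ✓

Answer: INVARIANT HOLDS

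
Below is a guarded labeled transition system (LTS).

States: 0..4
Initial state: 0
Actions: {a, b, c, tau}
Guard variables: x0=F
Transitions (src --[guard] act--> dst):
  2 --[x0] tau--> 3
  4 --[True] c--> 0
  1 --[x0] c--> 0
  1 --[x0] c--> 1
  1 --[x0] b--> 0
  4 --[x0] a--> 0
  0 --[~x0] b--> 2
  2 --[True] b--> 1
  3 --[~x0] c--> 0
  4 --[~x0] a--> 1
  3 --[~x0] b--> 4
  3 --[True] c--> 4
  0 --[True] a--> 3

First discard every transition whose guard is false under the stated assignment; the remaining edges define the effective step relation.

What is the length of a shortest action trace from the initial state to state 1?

BFS to 1:
  L0 = {0}
  L1 = {2,3}
  L2 = {1,4}
1 enters at depth 2; path b·b

Answer: 2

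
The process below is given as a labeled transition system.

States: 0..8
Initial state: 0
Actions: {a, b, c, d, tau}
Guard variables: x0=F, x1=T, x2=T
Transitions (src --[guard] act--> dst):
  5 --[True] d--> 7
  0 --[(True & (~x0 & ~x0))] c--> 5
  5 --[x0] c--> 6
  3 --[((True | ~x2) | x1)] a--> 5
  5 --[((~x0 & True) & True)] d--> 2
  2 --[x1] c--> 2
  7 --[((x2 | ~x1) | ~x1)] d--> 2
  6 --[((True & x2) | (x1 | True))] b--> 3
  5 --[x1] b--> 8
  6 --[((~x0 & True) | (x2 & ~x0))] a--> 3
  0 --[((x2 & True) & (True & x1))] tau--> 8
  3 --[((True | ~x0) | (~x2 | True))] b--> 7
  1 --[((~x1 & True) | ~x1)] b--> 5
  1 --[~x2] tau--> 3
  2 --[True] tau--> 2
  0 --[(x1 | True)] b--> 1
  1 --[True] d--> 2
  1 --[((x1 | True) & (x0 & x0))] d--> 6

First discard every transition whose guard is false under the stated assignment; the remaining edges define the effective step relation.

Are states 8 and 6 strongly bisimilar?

Compute ~ classes (split until stable):
  P[0] = {{0,1,2,3,4,5,6,7,8}}
  P[1] = {{0},{1,7},{2},{3,6},{4,8},{5}}
  P[2] = {{0},{1,7},{2},{3},{4,8},{5},{6}}
7 equivalence class(es) (converged in 3)
8∈{4,8}, 6∈{6}

Answer: NOT BISIMILAR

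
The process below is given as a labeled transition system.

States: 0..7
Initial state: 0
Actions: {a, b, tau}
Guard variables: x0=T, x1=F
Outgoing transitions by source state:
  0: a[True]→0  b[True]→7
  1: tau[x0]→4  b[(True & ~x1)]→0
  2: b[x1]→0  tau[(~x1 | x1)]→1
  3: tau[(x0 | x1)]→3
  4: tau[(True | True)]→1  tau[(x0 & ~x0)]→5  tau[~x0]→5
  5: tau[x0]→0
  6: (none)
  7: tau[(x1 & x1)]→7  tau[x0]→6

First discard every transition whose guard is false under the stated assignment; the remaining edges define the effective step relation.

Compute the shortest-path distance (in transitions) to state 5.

Answer: UNREACHABLE

Trace:
Breadth-first toward 5:
  Layer 0: {0}
  Layer 1: {7}
  Layer 2: {6}
5 never appears.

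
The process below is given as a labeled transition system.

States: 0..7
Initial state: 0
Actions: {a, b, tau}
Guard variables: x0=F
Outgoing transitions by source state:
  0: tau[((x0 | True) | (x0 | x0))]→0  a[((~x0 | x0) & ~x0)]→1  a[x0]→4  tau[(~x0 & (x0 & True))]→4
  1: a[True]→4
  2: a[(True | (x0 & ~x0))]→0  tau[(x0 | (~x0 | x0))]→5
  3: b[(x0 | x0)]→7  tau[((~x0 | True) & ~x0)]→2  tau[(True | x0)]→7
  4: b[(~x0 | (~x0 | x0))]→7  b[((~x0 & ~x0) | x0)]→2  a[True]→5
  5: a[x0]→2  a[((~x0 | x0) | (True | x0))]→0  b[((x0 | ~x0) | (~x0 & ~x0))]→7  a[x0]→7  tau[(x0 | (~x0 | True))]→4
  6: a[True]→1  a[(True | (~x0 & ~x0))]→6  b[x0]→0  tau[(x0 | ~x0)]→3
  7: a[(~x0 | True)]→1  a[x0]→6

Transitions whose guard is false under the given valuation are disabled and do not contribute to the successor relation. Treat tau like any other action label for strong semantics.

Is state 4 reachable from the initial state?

After dropping false guards: 17 live edges.
Layer 0: {0}
Layer 1: {1}  cumulative {0,1}
Layer 2: {4}  cumulative {0,1,4}
Layer 3: {2,5,7}  cumulative {0,1,2,4,5,7}
Reach set: {0,1,2,4,5,7}
trace reaching 4: a·a

Answer: REACHABLE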